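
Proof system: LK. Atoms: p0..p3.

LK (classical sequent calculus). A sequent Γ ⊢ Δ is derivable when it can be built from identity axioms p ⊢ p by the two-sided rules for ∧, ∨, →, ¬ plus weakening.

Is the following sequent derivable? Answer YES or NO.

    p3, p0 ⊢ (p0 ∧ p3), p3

Proof tree:
[WR] p3, p0 ⊢ (p0 ∧ p3), p3
  [∧R] p3, p0 ⊢ (p0 ∧ p3)
    [Ax] p0 ⊢ p0
    [Ax] p3 ⊢ p3

Result: YES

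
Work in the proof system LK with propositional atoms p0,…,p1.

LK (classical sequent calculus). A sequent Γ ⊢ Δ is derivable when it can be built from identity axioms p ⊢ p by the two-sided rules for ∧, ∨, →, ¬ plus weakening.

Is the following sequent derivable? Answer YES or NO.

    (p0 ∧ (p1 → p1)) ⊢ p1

Enumerate valuations to refute Γ ⊢ Δ:
  v=00: Γ:[(p0 ∧ (p1 → p1))=F] Δ:[p1=F] refutes=False
  v=01: Γ:[(p0 ∧ (p1 → p1))=F] Δ:[p1=T] refutes=False
  v=10: Γ:[(p0 ∧ (p1 → p1))=T] Δ:[p1=F] refutes=True  ← countermodel

Result: NO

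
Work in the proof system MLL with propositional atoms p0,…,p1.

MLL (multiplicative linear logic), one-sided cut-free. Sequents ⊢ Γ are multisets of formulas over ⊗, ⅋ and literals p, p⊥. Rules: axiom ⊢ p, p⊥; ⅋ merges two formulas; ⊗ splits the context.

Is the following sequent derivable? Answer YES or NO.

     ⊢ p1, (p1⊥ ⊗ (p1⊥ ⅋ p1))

Derivation trace:
[⊗]  ⊢ p1, (p1⊥ ⊗ (p1⊥ ⅋ p1))
  [Ax]  ⊢ p1, p1⊥
  [⅋]  ⊢ (p1⊥ ⅋ p1)
    [Ax]  ⊢ p1, p1⊥

Result: YES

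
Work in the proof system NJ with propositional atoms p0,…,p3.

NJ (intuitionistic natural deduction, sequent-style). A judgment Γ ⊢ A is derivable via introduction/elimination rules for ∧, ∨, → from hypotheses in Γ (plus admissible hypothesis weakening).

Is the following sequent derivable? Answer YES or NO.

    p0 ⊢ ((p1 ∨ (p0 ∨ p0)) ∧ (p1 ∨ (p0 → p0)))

Proof tree:
[∧I] p0 ⊢ ((p1 ∨ (p0 ∨ p0)) ∧ (p1 ∨ (p0 → p0)))
  [∨I₂] p0 ⊢ (p1 ∨ (p0 ∨ p0))
    [∨I₂] p0 ⊢ (p0 ∨ p0)
      [Ax] p0 ⊢ p0
  [∨I₂]  ⊢ (p1 ∨ (p0 → p0))
    [→I]  ⊢ (p0 → p0)
      [Ax] p0 ⊢ p0

Result: YES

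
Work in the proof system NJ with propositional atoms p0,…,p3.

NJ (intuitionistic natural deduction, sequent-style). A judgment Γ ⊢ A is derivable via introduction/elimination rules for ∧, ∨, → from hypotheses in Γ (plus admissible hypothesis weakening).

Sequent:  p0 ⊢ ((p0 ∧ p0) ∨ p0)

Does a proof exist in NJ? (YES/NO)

Derivation trace:
[∨I₁] p0 ⊢ ((p0 ∧ p0) ∨ p0)
  [∧I] p0 ⊢ (p0 ∧ p0)
    [Ax] p0 ⊢ p0
    [Ax] p0 ⊢ p0

Result: YES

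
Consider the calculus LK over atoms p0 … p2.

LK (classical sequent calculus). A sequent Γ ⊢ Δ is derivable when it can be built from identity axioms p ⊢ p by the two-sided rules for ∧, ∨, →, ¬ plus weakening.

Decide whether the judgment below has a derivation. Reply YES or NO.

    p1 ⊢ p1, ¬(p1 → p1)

Proof tree:
[¬R] p1 ⊢ p1, ¬(p1 → p1)
  [→L] p1, (p1 → p1) ⊢ p1
    [Ax] p1 ⊢ p1
    [WL] p1, p1 ⊢ p1
      [Ax] p1 ⊢ p1

Result: YES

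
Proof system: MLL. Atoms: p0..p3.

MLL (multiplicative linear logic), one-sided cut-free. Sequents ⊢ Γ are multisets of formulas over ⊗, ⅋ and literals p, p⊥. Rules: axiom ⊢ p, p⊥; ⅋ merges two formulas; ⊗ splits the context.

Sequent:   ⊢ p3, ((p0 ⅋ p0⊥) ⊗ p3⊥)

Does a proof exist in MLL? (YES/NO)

Derivation (root first):
[⊗]  ⊢ p3, ((p0 ⅋ p0⊥) ⊗ p3⊥)
  [⅋]  ⊢ (p0 ⅋ p0⊥)
    [Ax]  ⊢ p0, p0⊥
  [Ax]  ⊢ p3, p3⊥

Result: YES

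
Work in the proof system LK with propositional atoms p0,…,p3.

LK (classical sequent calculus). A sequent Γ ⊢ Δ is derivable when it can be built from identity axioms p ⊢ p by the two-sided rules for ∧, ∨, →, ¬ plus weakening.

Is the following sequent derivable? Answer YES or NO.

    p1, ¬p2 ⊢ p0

Search for a countermodel by truth-table:
  v=0000: Γ:[p1=F, ¬p2=T] Δ:[p0=F] refutes=False
  v=0001: Γ:[p1=F, ¬p2=T] Δ:[p0=F] refutes=False
  v=0010: Γ:[p1=F, ¬p2=F] Δ:[p0=F] refutes=False
  v=0011: Γ:[p1=F, ¬p2=F] Δ:[p0=F] refutes=False
  v=0100: Γ:[p1=T, ¬p2=T] Δ:[p0=F] refutes=True  ← countermodel

Result: NO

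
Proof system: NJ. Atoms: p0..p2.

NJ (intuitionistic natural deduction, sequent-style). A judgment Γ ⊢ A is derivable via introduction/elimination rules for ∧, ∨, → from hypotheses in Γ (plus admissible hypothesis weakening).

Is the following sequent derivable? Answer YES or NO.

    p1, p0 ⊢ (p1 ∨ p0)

Derivation (root first):
[∨I₁] p1, p0 ⊢ (p1 ∨ p0)
  [Wk] p1, p0 ⊢ p1
    [Ax] p1 ⊢ p1

Result: YES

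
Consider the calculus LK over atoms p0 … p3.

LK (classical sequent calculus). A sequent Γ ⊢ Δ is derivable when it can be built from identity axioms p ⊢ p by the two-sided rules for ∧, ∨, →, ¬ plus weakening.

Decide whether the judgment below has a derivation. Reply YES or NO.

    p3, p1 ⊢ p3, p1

Proof tree:
[WL] p3, p1 ⊢ p3, p1
  [WR] p3 ⊢ p3, p1
    [Ax] p3 ⊢ p3

Result: YES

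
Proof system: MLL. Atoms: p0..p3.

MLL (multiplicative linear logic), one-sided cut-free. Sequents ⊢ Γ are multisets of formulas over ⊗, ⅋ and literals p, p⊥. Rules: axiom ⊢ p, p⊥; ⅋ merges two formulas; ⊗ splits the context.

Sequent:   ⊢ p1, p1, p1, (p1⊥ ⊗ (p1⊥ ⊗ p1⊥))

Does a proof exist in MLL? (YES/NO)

Derivation trace:
[⊗]  ⊢ p1, p1, p1, (p1⊥ ⊗ (p1⊥ ⊗ p1⊥))
  [Ax]  ⊢ p1, p1⊥
  [⊗]  ⊢ p1, p1, (p1⊥ ⊗ p1⊥)
    [Ax]  ⊢ p1, p1⊥
    [Ax]  ⊢ p1, p1⊥

Result: YES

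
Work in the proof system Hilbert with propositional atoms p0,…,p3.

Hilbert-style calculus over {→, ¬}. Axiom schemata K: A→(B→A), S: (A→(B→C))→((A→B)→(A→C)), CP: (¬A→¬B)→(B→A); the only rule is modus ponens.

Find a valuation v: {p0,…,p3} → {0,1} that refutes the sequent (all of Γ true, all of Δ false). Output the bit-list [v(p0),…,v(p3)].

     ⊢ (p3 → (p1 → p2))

Enumerate valuations to refute Γ ⊢ Δ:
  v=0000: Γ:[] Δ:[(p3 → (p1 → p2))=T] refutes=False
  v=0001: Γ:[] Δ:[(p3 → (p1 → p2))=T] refutes=False
  v=0010: Γ:[] Δ:[(p3 → (p1 → p2))=T] refutes=False
  v=0011: Γ:[] Δ:[(p3 → (p1 → p2))=T] refutes=False
  v=0100: Γ:[] Δ:[(p3 → (p1 → p2))=T] refutes=False
  v=0101: Γ:[] Δ:[(p3 → (p1 → p2))=F] refutes=True  ← countermodel

Result: [0, 1, 0, 1]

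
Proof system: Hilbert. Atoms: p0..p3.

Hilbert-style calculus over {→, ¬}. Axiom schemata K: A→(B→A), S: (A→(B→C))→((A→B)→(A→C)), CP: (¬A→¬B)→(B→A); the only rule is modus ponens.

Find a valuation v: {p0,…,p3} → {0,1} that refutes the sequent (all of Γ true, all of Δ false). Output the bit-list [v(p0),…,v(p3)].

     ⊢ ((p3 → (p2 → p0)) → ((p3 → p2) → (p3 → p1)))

Enumerate valuations to refute Γ ⊢ Δ:
  v=0000: Γ:[] Δ:[((p3 → (p2 → p0)) → ((p3 → p2) → (p3 → p1)))=T] refutes=False
  v=0001: Γ:[] Δ:[((p3 → (p2 → p0)) → ((p3 → p2) → (p3 → p1)))=T] refutes=False
  v=0010: Γ:[] Δ:[((p3 → (p2 → p0)) → ((p3 → p2) → (p3 → p1)))=T] refutes=False
  v=0011: Γ:[] Δ:[((p3 → (p2 → p0)) → ((p3 → p2) → (p3 → p1)))=T] refutes=False
  v=0100: Γ:[] Δ:[((p3 → (p2 → p0)) → ((p3 → p2) → (p3 → p1)))=T] refutes=False
  v=0101: Γ:[] Δ:[((p3 → (p2 → p0)) → ((p3 → p2) → (p3 → p1)))=T] refutes=False
  v=0110: Γ:[] Δ:[((p3 → (p2 → p0)) → ((p3 → p2) → (p3 → p1)))=T] refutes=False
  v=0111: Γ:[] Δ:[((p3 → (p2 → p0)) → ((p3 → p2) → (p3 → p1)))=T] refutes=False
  v=1000: Γ:[] Δ:[((p3 → (p2 → p0)) → ((p3 → p2) → (p3 → p1)))=T] refutes=False
  v=1001: Γ:[] Δ:[((p3 → (p2 → p0)) → ((p3 → p2) → (p3 → p1)))=T] refutes=False
  v=1010: Γ:[] Δ:[((p3 → (p2 → p0)) → ((p3 → p2) → (p3 → p1)))=T] refutes=False
  v=1011: Γ:[] Δ:[((p3 → (p2 → p0)) → ((p3 → p2) → (p3 → p1)))=F] refutes=True  ← countermodel

Result: [1, 0, 1, 1]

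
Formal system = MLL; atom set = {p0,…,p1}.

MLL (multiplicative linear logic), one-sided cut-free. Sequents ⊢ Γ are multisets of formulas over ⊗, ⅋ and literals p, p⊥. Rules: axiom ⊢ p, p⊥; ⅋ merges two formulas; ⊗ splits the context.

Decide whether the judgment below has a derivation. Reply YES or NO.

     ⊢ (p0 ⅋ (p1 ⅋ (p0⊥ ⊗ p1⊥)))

Derivation (root first):
[⅋]  ⊢ (p0 ⅋ (p1 ⅋ (p0⊥ ⊗ p1⊥)))
  [⅋]  ⊢ p0, (p1 ⅋ (p0⊥ ⊗ p1⊥))
    [⊗]  ⊢ p0, p1, (p0⊥ ⊗ p1⊥)
      [Ax]  ⊢ p0, p0⊥
      [Ax]  ⊢ p1, p1⊥

Result: YES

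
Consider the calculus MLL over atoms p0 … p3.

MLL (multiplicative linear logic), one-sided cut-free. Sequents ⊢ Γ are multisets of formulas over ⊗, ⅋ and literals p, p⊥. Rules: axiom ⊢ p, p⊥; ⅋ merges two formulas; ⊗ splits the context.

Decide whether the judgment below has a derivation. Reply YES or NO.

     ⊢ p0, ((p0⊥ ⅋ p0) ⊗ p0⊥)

Derivation (root first):
[⊗]  ⊢ p0, ((p0⊥ ⅋ p0) ⊗ p0⊥)
  [⅋]  ⊢ (p0⊥ ⅋ p0)
    [Ax]  ⊢ p0, p0⊥
  [Ax]  ⊢ p0, p0⊥

Result: YES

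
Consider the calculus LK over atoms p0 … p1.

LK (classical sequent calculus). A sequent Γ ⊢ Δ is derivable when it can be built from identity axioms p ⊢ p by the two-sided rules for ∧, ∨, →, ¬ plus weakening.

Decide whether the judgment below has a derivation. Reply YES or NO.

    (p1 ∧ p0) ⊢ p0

Proof tree:
[∧L] (p1 ∧ p0) ⊢ p0
  [WL] p0, p1 ⊢ p0
    [Ax] p0 ⊢ p0

Result: YES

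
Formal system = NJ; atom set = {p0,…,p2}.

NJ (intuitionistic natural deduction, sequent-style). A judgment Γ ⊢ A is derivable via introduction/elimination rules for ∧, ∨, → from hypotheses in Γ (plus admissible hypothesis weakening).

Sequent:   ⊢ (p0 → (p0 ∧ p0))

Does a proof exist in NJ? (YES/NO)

Proof tree:
[→I]  ⊢ (p0 → (p0 ∧ p0))
  [∧I] p0 ⊢ (p0 ∧ p0)
    [Ax] p0 ⊢ p0
    [Ax] p0 ⊢ p0

Result: YES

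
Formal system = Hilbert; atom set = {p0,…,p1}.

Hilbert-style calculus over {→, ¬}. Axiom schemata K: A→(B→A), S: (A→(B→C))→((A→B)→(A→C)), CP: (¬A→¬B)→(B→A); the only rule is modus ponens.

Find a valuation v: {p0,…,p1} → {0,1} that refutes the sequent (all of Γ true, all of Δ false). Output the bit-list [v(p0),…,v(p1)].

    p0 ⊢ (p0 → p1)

Search for a countermodel by truth-table:
  v=00: Γ:[p0=F] Δ:[(p0 → p1)=T] refutes=False
  v=01: Γ:[p0=F] Δ:[(p0 → p1)=T] refutes=False
  v=10: Γ:[p0=T] Δ:[(p0 → p1)=F] refutes=True  ← countermodel

Result: [1, 0]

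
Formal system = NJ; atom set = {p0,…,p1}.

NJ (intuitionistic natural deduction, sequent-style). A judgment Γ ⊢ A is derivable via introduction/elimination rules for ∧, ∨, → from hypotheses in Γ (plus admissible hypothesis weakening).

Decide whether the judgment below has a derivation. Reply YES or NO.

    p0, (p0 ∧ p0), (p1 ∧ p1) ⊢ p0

Derivation trace:
[Wk] p0, (p0 ∧ p0), (p1 ∧ p1) ⊢ p0
  [Wk] p0, (p0 ∧ p0) ⊢ p0
    [Ax] p0 ⊢ p0

Result: YES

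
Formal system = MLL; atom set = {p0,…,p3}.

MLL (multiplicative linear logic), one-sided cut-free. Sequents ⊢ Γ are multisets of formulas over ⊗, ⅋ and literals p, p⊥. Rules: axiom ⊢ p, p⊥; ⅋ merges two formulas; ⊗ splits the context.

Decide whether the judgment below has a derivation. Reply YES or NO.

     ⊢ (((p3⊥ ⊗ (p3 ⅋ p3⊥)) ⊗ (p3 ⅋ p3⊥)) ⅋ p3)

Derivation trace:
[⅋]  ⊢ (((p3⊥ ⊗ (p3 ⅋ p3⊥)) ⊗ (p3 ⅋ p3⊥)) ⅋ p3)
  [⊗]  ⊢ p3, ((p3⊥ ⊗ (p3 ⅋ p3⊥)) ⊗ (p3 ⅋ p3⊥))
    [⊗]  ⊢ p3, (p3⊥ ⊗ (p3 ⅋ p3⊥))
      [Ax]  ⊢ p3, p3⊥
      [⅋]  ⊢ (p3 ⅋ p3⊥)
        [Ax]  ⊢ p3, p3⊥
    [⅋]  ⊢ (p3 ⅋ p3⊥)
      [Ax]  ⊢ p3, p3⊥

Result: YES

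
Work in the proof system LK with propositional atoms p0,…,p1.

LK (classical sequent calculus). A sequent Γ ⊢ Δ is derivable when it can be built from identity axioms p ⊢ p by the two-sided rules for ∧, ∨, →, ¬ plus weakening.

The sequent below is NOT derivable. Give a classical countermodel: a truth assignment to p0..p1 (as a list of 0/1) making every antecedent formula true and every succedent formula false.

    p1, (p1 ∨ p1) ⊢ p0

Truth-table refutation:
  v=00: Γ:[p1=F, (p1 ∨ p1)=F] Δ:[p0=F] refutes=False
  v=01: Γ:[p1=T, (p1 ∨ p1)=T] Δ:[p0=F] refutes=True  ← countermodel

Result: [0, 1]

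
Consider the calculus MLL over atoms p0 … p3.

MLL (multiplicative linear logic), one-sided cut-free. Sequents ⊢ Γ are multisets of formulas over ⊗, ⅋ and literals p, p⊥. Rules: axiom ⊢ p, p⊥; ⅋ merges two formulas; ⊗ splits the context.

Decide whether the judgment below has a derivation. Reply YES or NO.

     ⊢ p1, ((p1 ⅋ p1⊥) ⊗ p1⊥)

Derivation (root first):
[⊗]  ⊢ p1, ((p1 ⅋ p1⊥) ⊗ p1⊥)
  [⅋]  ⊢ (p1 ⅋ p1⊥)
    [Ax]  ⊢ p1, p1⊥
  [Ax]  ⊢ p1, p1⊥

Result: YES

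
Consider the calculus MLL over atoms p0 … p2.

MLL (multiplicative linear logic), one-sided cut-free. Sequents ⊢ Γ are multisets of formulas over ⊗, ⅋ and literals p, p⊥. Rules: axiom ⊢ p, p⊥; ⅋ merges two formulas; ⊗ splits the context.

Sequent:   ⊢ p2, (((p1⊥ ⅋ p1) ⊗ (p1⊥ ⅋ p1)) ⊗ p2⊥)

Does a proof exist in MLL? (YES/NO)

Proof tree:
[⊗]  ⊢ p2, (((p1⊥ ⅋ p1) ⊗ (p1⊥ ⅋ p1)) ⊗ p2⊥)
  [⊗]  ⊢ ((p1⊥ ⅋ p1) ⊗ (p1⊥ ⅋ p1))
    [⅋]  ⊢ (p1⊥ ⅋ p1)
      [Ax]  ⊢ p1, p1⊥
    [⅋]  ⊢ (p1⊥ ⅋ p1)
      [Ax]  ⊢ p1, p1⊥
  [Ax]  ⊢ p2, p2⊥

Result: YES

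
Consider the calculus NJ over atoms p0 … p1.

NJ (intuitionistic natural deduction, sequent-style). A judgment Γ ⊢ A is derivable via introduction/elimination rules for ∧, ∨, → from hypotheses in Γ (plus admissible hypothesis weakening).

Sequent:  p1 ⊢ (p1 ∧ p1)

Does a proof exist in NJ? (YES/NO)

Proof tree:
[∧I] p1 ⊢ (p1 ∧ p1)
  [Wk] p1, p1 ⊢ p1
    [Ax] p1 ⊢ p1
  [Wk] p1, p1 ⊢ p1
    [Ax] p1 ⊢ p1

Result: YES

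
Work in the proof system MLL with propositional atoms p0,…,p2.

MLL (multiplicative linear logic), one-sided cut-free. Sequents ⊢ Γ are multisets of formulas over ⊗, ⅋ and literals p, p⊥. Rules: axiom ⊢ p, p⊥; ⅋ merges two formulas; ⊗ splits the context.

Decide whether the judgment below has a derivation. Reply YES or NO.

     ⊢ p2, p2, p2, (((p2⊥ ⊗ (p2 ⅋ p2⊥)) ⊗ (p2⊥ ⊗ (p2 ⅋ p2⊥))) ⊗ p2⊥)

Derivation (root first):
[⊗]  ⊢ p2, p2, p2, (((p2⊥ ⊗ (p2 ⅋ p2⊥)) ⊗ (p2⊥ ⊗ (p2 ⅋ p2⊥))) ⊗ p2⊥)
  [⊗]  ⊢ p2, p2, ((p2⊥ ⊗ (p2 ⅋ p2⊥)) ⊗ (p2⊥ ⊗ (p2 ⅋ p2⊥)))
    [⊗]  ⊢ p2, (p2⊥ ⊗ (p2 ⅋ p2⊥))
      [Ax]  ⊢ p2, p2⊥
      [⅋]  ⊢ (p2 ⅋ p2⊥)
        [Ax]  ⊢ p2, p2⊥
    [⊗]  ⊢ p2, (p2⊥ ⊗ (p2 ⅋ p2⊥))
      [Ax]  ⊢ p2, p2⊥
      [⅋]  ⊢ (p2 ⅋ p2⊥)
        [Ax]  ⊢ p2, p2⊥
  [Ax]  ⊢ p2, p2⊥

Result: YES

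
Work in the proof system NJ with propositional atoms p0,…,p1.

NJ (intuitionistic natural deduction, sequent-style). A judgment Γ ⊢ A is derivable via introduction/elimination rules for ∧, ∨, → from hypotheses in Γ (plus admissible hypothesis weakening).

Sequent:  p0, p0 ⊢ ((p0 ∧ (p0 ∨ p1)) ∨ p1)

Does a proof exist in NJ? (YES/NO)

Proof tree:
[Wk] p0, p0 ⊢ ((p0 ∧ (p0 ∨ p1)) ∨ p1)
  [∨I₁] p0 ⊢ ((p0 ∧ (p0 ∨ p1)) ∨ p1)
    [∧I] p0 ⊢ (p0 ∧ (p0 ∨ p1))
      [Ax] p0 ⊢ p0
      [∨I₁] p0 ⊢ (p0 ∨ p1)
        [Ax] p0 ⊢ p0

Result: YES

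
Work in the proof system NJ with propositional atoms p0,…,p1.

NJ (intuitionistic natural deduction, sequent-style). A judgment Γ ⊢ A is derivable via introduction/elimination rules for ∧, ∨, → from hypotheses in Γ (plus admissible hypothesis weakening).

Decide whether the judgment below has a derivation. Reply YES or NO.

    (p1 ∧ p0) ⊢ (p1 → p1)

Derivation (root first):
[Wk] (p1 ∧ p0) ⊢ (p1 → p1)
  [→I]  ⊢ (p1 → p1)
    [Ax] p1 ⊢ p1

Result: YES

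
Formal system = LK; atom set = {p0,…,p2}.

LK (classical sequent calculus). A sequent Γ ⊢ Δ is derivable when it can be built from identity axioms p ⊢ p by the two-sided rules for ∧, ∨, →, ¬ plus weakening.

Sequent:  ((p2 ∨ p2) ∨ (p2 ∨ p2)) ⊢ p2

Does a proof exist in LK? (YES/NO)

Derivation trace:
[∨L] ((p2 ∨ p2) ∨ (p2 ∨ p2)) ⊢ p2
  [WR] (p2 ∨ p2) ⊢ p2, p2
    [∨L] (p2 ∨ p2) ⊢ p2
      [Ax] p2 ⊢ p2
      [Ax] p2 ⊢ p2
  [∨L] (p2 ∨ p2) ⊢ p2
    [Ax] p2 ⊢ p2
    [Ax] p2 ⊢ p2

Result: YES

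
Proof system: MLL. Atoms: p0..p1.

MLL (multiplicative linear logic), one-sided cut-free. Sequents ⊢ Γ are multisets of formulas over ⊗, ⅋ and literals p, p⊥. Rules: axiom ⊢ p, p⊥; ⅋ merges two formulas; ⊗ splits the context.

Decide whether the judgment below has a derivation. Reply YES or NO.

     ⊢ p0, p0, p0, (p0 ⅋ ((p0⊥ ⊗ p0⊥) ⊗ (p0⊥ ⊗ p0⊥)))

Proof tree:
[⅋]  ⊢ p0, p0, p0, (p0 ⅋ ((p0⊥ ⊗ p0⊥) ⊗ (p0⊥ ⊗ p0⊥)))
  [⊗]  ⊢ p0, p0, p0, p0, ((p0⊥ ⊗ p0⊥) ⊗ (p0⊥ ⊗ p0⊥))
    [⊗]  ⊢ p0, p0, (p0⊥ ⊗ p0⊥)
      [Ax]  ⊢ p0, p0⊥
      [Ax]  ⊢ p0, p0⊥
    [⊗]  ⊢ p0, p0, (p0⊥ ⊗ p0⊥)
      [Ax]  ⊢ p0, p0⊥
      [Ax]  ⊢ p0, p0⊥

Result: YES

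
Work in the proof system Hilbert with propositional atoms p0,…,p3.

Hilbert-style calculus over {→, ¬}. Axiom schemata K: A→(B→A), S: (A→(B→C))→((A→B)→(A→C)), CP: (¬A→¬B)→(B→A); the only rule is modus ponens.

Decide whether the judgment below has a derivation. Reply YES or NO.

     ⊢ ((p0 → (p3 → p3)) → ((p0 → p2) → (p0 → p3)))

Truth-table refutation:
  v=0000: Γ:[] Δ:[((p0 → (p3 → p3)) → ((p0 → p2) → (p0 → p3)))=T] refutes=False
  v=0001: Γ:[] Δ:[((p0 → (p3 → p3)) → ((p0 → p2) → (p0 → p3)))=T] refutes=False
  v=0010: Γ:[] Δ:[((p0 → (p3 → p3)) → ((p0 → p2) → (p0 → p3)))=T] refutes=False
  v=0011: Γ:[] Δ:[((p0 → (p3 → p3)) → ((p0 → p2) → (p0 → p3)))=T] refutes=False
  v=0100: Γ:[] Δ:[((p0 → (p3 → p3)) → ((p0 → p2) → (p0 → p3)))=T] refutes=False
  v=0101: Γ:[] Δ:[((p0 → (p3 → p3)) → ((p0 → p2) → (p0 → p3)))=T] refutes=False
  v=0110: Γ:[] Δ:[((p0 → (p3 → p3)) → ((p0 → p2) → (p0 → p3)))=T] refutes=False
  v=0111: Γ:[] Δ:[((p0 → (p3 → p3)) → ((p0 → p2) → (p0 → p3)))=T] refutes=False
  v=1000: Γ:[] Δ:[((p0 → (p3 → p3)) → ((p0 → p2) → (p0 → p3)))=T] refutes=False
  v=1001: Γ:[] Δ:[((p0 → (p3 → p3)) → ((p0 → p2) → (p0 → p3)))=T] refutes=False
  v=1010: Γ:[] Δ:[((p0 → (p3 → p3)) → ((p0 → p2) → (p0 → p3)))=F] refutes=True  ← countermodel

Result: NO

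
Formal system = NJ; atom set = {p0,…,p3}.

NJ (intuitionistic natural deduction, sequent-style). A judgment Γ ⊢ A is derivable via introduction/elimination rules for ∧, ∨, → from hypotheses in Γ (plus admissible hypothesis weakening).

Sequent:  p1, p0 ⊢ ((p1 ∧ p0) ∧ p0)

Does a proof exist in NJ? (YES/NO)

Proof tree:
[∧I] p1, p0 ⊢ ((p1 ∧ p0) ∧ p0)
  [∧I] p1, p0 ⊢ (p1 ∧ p0)
    [Ax] p1 ⊢ p1
    [Ax] p0 ⊢ p0
  [Ax] p0 ⊢ p0

Result: YES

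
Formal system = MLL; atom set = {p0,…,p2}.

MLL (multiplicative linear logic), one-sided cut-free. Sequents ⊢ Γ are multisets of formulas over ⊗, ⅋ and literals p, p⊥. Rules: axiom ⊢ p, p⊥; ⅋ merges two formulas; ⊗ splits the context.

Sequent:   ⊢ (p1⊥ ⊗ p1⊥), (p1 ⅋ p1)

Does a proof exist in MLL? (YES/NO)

Derivation (root first):
[⅋]  ⊢ (p1⊥ ⊗ p1⊥), (p1 ⅋ p1)
  [⊗]  ⊢ p1, p1, (p1⊥ ⊗ p1⊥)
    [Ax]  ⊢ p1, p1⊥
    [Ax]  ⊢ p1, p1⊥

Result: YES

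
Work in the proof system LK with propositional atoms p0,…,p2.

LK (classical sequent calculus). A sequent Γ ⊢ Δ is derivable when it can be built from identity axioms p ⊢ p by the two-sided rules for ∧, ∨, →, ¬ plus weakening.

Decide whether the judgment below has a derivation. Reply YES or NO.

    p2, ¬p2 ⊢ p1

Derivation (root first):
[¬L] p2, ¬p2 ⊢ p1
  [WR] p2 ⊢ p2, p1
    [Ax] p2 ⊢ p2

Result: YES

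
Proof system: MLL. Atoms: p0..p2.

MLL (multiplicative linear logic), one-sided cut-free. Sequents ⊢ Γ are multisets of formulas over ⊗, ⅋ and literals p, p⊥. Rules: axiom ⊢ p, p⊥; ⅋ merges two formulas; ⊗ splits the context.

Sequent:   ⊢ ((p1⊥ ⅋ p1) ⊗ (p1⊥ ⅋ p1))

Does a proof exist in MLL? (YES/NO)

Derivation trace:
[⊗]  ⊢ ((p1⊥ ⅋ p1) ⊗ (p1⊥ ⅋ p1))
  [⅋]  ⊢ (p1⊥ ⅋ p1)
    [Ax]  ⊢ p1, p1⊥
  [⅋]  ⊢ (p1⊥ ⅋ p1)
    [Ax]  ⊢ p1, p1⊥

Result: YES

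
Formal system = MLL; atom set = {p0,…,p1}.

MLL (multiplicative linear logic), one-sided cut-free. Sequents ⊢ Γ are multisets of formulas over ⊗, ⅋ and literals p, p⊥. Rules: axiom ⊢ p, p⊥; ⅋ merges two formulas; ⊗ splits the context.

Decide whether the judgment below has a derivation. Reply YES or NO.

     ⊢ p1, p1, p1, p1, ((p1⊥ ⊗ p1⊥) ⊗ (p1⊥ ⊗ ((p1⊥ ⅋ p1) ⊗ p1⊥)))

Derivation trace:
[⊗]  ⊢ p1, p1, p1, p1, ((p1⊥ ⊗ p1⊥) ⊗ (p1⊥ ⊗ ((p1⊥ ⅋ p1) ⊗ p1⊥)))
  [⊗]  ⊢ p1, p1, (p1⊥ ⊗ p1⊥)
    [Ax]  ⊢ p1, p1⊥
    [Ax]  ⊢ p1, p1⊥
  [⊗]  ⊢ p1, p1, (p1⊥ ⊗ ((p1⊥ ⅋ p1) ⊗ p1⊥))
    [Ax]  ⊢ p1, p1⊥
    [⊗]  ⊢ p1, ((p1⊥ ⅋ p1) ⊗ p1⊥)
      [⅋]  ⊢ (p1⊥ ⅋ p1)
        [Ax]  ⊢ p1, p1⊥
      [Ax]  ⊢ p1, p1⊥

Result: YES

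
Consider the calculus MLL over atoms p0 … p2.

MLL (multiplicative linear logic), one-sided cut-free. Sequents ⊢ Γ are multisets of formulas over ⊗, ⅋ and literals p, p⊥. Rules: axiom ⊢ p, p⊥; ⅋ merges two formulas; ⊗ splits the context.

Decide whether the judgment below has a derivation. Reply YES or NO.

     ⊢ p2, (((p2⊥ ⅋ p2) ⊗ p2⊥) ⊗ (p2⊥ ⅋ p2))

Proof tree:
[⊗]  ⊢ p2, (((p2⊥ ⅋ p2) ⊗ p2⊥) ⊗ (p2⊥ ⅋ p2))
  [⊗]  ⊢ p2, ((p2⊥ ⅋ p2) ⊗ p2⊥)
    [⅋]  ⊢ (p2⊥ ⅋ p2)
      [Ax]  ⊢ p2, p2⊥
    [Ax]  ⊢ p2, p2⊥
  [⅋]  ⊢ (p2⊥ ⅋ p2)
    [Ax]  ⊢ p2, p2⊥

Result: YES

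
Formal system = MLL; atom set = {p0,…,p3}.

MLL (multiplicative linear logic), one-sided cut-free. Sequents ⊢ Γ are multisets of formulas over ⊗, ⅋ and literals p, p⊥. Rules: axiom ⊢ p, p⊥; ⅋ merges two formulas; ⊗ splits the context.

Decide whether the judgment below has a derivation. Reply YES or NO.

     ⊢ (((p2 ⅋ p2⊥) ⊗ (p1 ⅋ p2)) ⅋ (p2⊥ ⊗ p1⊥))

Proof tree:
[⅋]  ⊢ (((p2 ⅋ p2⊥) ⊗ (p1 ⅋ p2)) ⅋ (p2⊥ ⊗ p1⊥))
  [⊗]  ⊢ (p2⊥ ⊗ p1⊥), ((p2 ⅋ p2⊥) ⊗ (p1 ⅋ p2))
    [⅋]  ⊢ (p2 ⅋ p2⊥)
      [Ax]  ⊢ p2, p2⊥
    [⅋]  ⊢ (p2⊥ ⊗ p1⊥), (p1 ⅋ p2)
      [⊗]  ⊢ p2, p1, (p2⊥ ⊗ p1⊥)
        [Ax]  ⊢ p2, p2⊥
        [Ax]  ⊢ p1, p1⊥

Result: YES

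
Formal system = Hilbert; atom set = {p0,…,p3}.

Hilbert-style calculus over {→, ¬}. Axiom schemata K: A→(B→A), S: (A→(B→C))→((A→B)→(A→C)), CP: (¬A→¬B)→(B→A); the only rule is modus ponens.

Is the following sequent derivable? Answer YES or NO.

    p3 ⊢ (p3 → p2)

Truth-table refutation:
  v=0000: Γ:[p3=F] Δ:[(p3 → p2)=T] refutes=False
  v=0001: Γ:[p3=T] Δ:[(p3 → p2)=F] refutes=True  ← countermodel

Result: NO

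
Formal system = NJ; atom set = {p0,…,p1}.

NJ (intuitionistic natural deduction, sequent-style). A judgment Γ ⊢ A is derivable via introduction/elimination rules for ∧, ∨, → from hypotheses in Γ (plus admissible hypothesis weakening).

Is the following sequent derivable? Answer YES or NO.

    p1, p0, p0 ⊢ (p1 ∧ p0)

Proof tree:
[Wk] p1, p0, p0 ⊢ (p1 ∧ p0)
  [∧I] p1, p0 ⊢ (p1 ∧ p0)
    [Ax] p1 ⊢ p1
    [Ax] p0 ⊢ p0

Result: YES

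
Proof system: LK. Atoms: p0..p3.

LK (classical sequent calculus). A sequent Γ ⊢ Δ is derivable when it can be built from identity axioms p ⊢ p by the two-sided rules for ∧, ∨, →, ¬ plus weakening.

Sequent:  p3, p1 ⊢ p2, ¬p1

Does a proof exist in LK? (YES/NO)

Search for a countermodel by truth-table:
  v=0000: Γ:[p3=F, p1=F] Δ:[p2=F, ¬p1=T] refutes=False
  v=0001: Γ:[p3=T, p1=F] Δ:[p2=F, ¬p1=T] refutes=False
  v=0010: Γ:[p3=F, p1=F] Δ:[p2=T, ¬p1=T] refutes=False
  v=0011: Γ:[p3=T, p1=F] Δ:[p2=T, ¬p1=T] refutes=False
  v=0100: Γ:[p3=F, p1=T] Δ:[p2=F, ¬p1=F] refutes=False
  v=0101: Γ:[p3=T, p1=T] Δ:[p2=F, ¬p1=F] refutes=True  ← countermodel

Result: NO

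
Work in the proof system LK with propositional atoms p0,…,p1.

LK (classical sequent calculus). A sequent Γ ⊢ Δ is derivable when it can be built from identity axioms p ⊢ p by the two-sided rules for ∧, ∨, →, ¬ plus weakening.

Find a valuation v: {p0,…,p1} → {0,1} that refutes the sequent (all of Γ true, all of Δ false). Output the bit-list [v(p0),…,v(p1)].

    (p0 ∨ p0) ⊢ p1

Truth-table refutation:
  v=00: Γ:[(p0 ∨ p0)=F] Δ:[p1=F] refutes=False
  v=01: Γ:[(p0 ∨ p0)=F] Δ:[p1=T] refutes=False
  v=10: Γ:[(p0 ∨ p0)=T] Δ:[p1=F] refutes=True  ← countermodel

Result: [1, 0]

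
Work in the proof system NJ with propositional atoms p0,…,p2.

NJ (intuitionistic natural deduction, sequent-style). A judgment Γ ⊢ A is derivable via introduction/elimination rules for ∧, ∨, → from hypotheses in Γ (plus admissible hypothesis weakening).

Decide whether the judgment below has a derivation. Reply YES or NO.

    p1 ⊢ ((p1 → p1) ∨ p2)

Derivation trace:
[∨I₁] p1 ⊢ ((p1 → p1) ∨ p2)
  [Wk] p1 ⊢ (p1 → p1)
    [→I]  ⊢ (p1 → p1)
      [Ax] p1 ⊢ p1

Result: YES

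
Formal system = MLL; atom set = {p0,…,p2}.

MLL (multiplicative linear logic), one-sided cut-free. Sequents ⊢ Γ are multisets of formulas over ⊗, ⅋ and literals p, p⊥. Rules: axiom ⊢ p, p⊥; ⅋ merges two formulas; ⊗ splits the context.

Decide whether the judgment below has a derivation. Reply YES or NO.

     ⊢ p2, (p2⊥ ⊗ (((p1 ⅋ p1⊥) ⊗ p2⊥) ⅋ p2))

Derivation trace:
[⊗]  ⊢ p2, (p2⊥ ⊗ (((p1 ⅋ p1⊥) ⊗ p2⊥) ⅋ p2))
  [Ax]  ⊢ p2, p2⊥
  [⅋]  ⊢ (((p1 ⅋ p1⊥) ⊗ p2⊥) ⅋ p2)
    [⊗]  ⊢ p2, ((p1 ⅋ p1⊥) ⊗ p2⊥)
      [⅋]  ⊢ (p1 ⅋ p1⊥)
        [Ax]  ⊢ p1, p1⊥
      [Ax]  ⊢ p2, p2⊥

Result: YES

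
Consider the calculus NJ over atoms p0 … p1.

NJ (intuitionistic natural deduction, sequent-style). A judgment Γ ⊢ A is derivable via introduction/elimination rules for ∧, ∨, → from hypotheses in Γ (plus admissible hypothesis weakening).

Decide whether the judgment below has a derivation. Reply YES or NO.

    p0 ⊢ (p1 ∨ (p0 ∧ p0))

Derivation trace:
[∨I₂] p0 ⊢ (p1 ∨ (p0 ∧ p0))
  [∧I] p0 ⊢ (p0 ∧ p0)
    [Ax] p0 ⊢ p0
    [Ax] p0 ⊢ p0

Result: YES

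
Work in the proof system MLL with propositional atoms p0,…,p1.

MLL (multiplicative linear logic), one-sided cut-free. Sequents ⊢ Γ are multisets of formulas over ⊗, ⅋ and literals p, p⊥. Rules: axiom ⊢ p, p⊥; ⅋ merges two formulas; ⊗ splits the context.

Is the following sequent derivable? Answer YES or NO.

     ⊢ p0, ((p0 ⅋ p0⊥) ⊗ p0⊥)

Derivation trace:
[⊗]  ⊢ p0, ((p0 ⅋ p0⊥) ⊗ p0⊥)
  [⅋]  ⊢ (p0 ⅋ p0⊥)
    [Ax]  ⊢ p0, p0⊥
  [Ax]  ⊢ p0, p0⊥

Result: YES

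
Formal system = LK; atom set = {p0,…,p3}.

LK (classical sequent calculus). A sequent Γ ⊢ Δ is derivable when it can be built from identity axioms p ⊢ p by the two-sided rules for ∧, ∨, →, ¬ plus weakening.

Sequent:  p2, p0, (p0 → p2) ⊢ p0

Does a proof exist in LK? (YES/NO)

Derivation trace:
[→L] p2, p0, (p0 → p2) ⊢ p0
  [WL] p0, p2 ⊢ p0
    [Ax] p0 ⊢ p0
  [WL] p0, p2 ⊢ p0
    [Ax] p0 ⊢ p0

Result: YES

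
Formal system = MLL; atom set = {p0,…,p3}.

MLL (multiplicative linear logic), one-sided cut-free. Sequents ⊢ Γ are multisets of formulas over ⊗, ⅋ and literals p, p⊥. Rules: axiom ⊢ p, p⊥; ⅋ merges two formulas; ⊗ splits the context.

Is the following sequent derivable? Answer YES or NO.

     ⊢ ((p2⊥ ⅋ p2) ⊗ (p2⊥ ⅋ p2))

Derivation trace:
[⊗]  ⊢ ((p2⊥ ⅋ p2) ⊗ (p2⊥ ⅋ p2))
  [⅋]  ⊢ (p2⊥ ⅋ p2)
    [Ax]  ⊢ p2, p2⊥
  [⅋]  ⊢ (p2⊥ ⅋ p2)
    [Ax]  ⊢ p2, p2⊥

Result: YES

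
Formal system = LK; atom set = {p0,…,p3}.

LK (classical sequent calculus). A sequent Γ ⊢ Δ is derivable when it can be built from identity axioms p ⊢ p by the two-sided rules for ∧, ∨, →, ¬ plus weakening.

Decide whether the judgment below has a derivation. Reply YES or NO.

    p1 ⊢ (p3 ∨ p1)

Derivation trace:
[∨R] p1 ⊢ (p3 ∨ p1)
  [WR] p1 ⊢ p1, p3
    [Ax] p1 ⊢ p1

Result: YES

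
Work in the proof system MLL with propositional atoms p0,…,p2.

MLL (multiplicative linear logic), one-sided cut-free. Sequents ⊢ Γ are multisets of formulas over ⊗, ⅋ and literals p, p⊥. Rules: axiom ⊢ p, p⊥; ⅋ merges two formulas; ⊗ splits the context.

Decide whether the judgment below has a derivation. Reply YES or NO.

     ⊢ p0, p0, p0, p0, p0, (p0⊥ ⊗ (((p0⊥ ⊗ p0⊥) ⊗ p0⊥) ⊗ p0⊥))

Derivation (root first):
[⊗]  ⊢ p0, p0, p0, p0, p0, (p0⊥ ⊗ (((p0⊥ ⊗ p0⊥) ⊗ p0⊥) ⊗ p0⊥))
  [Ax]  ⊢ p0, p0⊥
  [⊗]  ⊢ p0, p0, p0, p0, (((p0⊥ ⊗ p0⊥) ⊗ p0⊥) ⊗ p0⊥)
    [⊗]  ⊢ p0, p0, p0, ((p0⊥ ⊗ p0⊥) ⊗ p0⊥)
      [⊗]  ⊢ p0, p0, (p0⊥ ⊗ p0⊥)
        [Ax]  ⊢ p0, p0⊥
        [Ax]  ⊢ p0, p0⊥
      [Ax]  ⊢ p0, p0⊥
    [Ax]  ⊢ p0, p0⊥

Result: YES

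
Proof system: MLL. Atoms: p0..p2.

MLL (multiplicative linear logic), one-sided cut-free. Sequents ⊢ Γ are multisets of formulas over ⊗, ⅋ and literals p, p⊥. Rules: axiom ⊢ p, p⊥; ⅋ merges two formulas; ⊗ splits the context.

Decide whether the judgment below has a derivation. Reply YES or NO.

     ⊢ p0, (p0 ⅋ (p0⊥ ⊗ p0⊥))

Derivation (root first):
[⅋]  ⊢ p0, (p0 ⅋ (p0⊥ ⊗ p0⊥))
  [⊗]  ⊢ p0, p0, (p0⊥ ⊗ p0⊥)
    [Ax]  ⊢ p0, p0⊥
    [Ax]  ⊢ p0, p0⊥

Result: YES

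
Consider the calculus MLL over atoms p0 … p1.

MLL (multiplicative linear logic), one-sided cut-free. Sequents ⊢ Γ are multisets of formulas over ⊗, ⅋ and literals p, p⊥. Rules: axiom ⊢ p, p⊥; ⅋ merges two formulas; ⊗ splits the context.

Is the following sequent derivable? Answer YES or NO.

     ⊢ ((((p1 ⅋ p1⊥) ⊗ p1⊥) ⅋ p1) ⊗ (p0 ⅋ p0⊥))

Derivation (root first):
[⊗]  ⊢ ((((p1 ⅋ p1⊥) ⊗ p1⊥) ⅋ p1) ⊗ (p0 ⅋ p0⊥))
  [⅋]  ⊢ (((p1 ⅋ p1⊥) ⊗ p1⊥) ⅋ p1)
    [⊗]  ⊢ p1, ((p1 ⅋ p1⊥) ⊗ p1⊥)
      [⅋]  ⊢ (p1 ⅋ p1⊥)
        [Ax]  ⊢ p1, p1⊥
      [Ax]  ⊢ p1, p1⊥
  [⅋]  ⊢ (p0 ⅋ p0⊥)
    [Ax]  ⊢ p0, p0⊥

Result: YES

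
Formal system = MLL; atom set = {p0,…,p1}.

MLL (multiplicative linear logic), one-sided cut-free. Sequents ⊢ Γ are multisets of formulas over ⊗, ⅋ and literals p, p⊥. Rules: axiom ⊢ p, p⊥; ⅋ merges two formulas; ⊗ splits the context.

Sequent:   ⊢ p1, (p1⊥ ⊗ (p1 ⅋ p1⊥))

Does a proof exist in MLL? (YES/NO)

Derivation (root first):
[⊗]  ⊢ p1, (p1⊥ ⊗ (p1 ⅋ p1⊥))
  [Ax]  ⊢ p1, p1⊥
  [⅋]  ⊢ (p1 ⅋ p1⊥)
    [Ax]  ⊢ p1, p1⊥

Result: YES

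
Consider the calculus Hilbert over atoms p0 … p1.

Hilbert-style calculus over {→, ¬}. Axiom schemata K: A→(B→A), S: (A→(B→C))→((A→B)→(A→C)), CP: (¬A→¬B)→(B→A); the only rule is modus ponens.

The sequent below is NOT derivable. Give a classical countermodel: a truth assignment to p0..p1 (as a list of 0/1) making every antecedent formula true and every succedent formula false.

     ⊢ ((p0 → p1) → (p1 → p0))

Search for a countermodel by truth-table:
  v=00: Γ:[] Δ:[((p0 → p1) → (p1 → p0))=T] refutes=False
  v=01: Γ:[] Δ:[((p0 → p1) → (p1 → p0))=F] refutes=True  ← countermodel

Result: [0, 1]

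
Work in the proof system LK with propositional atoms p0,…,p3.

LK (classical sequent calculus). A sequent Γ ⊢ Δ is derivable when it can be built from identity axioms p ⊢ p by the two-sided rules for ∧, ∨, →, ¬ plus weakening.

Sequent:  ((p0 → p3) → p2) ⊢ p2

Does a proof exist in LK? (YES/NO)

Enumerate valuations to refute Γ ⊢ Δ:
  v=0000: Γ:[((p0 → p3) → p2)=F] Δ:[p2=F] refutes=False
  v=0001: Γ:[((p0 → p3) → p2)=F] Δ:[p2=F] refutes=False
  v=0010: Γ:[((p0 → p3) → p2)=T] Δ:[p2=T] refutes=False
  v=0011: Γ:[((p0 → p3) → p2)=T] Δ:[p2=T] refutes=False
  v=0100: Γ:[((p0 → p3) → p2)=F] Δ:[p2=F] refutes=False
  v=0101: Γ:[((p0 → p3) → p2)=F] Δ:[p2=F] refutes=False
  v=0110: Γ:[((p0 → p3) → p2)=T] Δ:[p2=T] refutes=False
  v=0111: Γ:[((p0 → p3) → p2)=T] Δ:[p2=T] refutes=False
  v=1000: Γ:[((p0 → p3) → p2)=T] Δ:[p2=F] refutes=True  ← countermodel

Result: NO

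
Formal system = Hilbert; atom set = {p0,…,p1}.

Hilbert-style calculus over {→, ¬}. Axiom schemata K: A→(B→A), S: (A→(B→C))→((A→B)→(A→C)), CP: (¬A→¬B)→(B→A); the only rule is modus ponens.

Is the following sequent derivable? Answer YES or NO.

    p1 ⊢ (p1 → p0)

Truth-table refutation:
  v=00: Γ:[p1=F] Δ:[(p1 → p0)=T] refutes=False
  v=01: Γ:[p1=T] Δ:[(p1 → p0)=F] refutes=True  ← countermodel

Result: NO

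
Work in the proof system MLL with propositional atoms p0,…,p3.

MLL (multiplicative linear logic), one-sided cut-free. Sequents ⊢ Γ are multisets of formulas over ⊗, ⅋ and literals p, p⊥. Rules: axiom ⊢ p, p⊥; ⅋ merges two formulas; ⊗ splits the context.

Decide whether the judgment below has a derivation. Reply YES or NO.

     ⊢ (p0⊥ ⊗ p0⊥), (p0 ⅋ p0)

Derivation (root first):
[⅋]  ⊢ (p0⊥ ⊗ p0⊥), (p0 ⅋ p0)
  [⊗]  ⊢ p0, p0, (p0⊥ ⊗ p0⊥)
    [Ax]  ⊢ p0, p0⊥
    [Ax]  ⊢ p0, p0⊥

Result: YES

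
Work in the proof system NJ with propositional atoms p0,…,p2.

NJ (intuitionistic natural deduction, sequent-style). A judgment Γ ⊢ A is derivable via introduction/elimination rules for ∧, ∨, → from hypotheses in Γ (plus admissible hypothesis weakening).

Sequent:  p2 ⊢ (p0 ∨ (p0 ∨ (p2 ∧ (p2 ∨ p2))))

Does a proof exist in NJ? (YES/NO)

Derivation (root first):
[∨I₂] p2 ⊢ (p0 ∨ (p0 ∨ (p2 ∧ (p2 ∨ p2))))
  [∨I₂] p2 ⊢ (p0 ∨ (p2 ∧ (p2 ∨ p2)))
    [∧I] p2 ⊢ (p2 ∧ (p2 ∨ p2))
      [Ax] p2 ⊢ p2
      [∨I₂] p2 ⊢ (p2 ∨ p2)
        [Ax] p2 ⊢ p2

Result: YES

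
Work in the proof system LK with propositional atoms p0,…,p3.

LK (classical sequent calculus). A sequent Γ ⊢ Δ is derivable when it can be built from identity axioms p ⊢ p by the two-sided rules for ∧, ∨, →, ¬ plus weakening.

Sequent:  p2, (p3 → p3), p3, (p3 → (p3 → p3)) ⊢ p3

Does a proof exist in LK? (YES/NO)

Derivation trace:
[→L] p2, (p3 → p3), p3, (p3 → (p3 → p3)) ⊢ p3
  [WL] p3, (p3 → p3), p2 ⊢ p3
    [→L] p3, (p3 → p3) ⊢ p3
      [Ax] p3 ⊢ p3
      [Ax] p3 ⊢ p3
  [→L] p3, (p3 → p3) ⊢ p3
    [Ax] p3 ⊢ p3
    [Ax] p3 ⊢ p3

Result: YES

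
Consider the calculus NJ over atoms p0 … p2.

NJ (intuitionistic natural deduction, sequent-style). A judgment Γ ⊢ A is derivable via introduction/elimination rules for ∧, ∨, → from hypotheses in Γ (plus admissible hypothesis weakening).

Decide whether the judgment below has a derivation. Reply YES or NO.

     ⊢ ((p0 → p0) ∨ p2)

Derivation (root first):
[∨I₁]  ⊢ ((p0 → p0) ∨ p2)
  [→I]  ⊢ (p0 → p0)
    [Ax] p0 ⊢ p0

Result: YES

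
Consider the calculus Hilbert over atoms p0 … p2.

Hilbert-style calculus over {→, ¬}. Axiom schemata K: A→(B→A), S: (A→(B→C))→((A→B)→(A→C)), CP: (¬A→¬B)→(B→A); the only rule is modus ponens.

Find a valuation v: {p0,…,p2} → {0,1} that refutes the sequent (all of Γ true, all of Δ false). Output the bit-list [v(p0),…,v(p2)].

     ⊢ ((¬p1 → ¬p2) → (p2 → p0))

Truth-table refutation:
  v=000: Γ:[] Δ:[((¬p1 → ¬p2) → (p2 → p0))=T] refutes=False
  v=001: Γ:[] Δ:[((¬p1 → ¬p2) → (p2 → p0))=T] refutes=False
  v=010: Γ:[] Δ:[((¬p1 → ¬p2) → (p2 → p0))=T] refutes=False
  v=011: Γ:[] Δ:[((¬p1 → ¬p2) → (p2 → p0))=F] refutes=True  ← countermodel

Result: [0, 1, 1]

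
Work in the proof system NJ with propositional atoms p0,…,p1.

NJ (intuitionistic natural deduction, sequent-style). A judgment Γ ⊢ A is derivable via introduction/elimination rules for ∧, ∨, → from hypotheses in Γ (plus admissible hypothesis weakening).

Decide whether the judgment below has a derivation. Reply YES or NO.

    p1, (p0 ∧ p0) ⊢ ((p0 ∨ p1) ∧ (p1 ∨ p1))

Proof tree:
[∧I] p1, (p0 ∧ p0) ⊢ ((p0 ∨ p1) ∧ (p1 ∨ p1))
  [∨I₂] p1, (p0 ∧ p0) ⊢ (p0 ∨ p1)
    [Wk] p1, (p0 ∧ p0) ⊢ p1
      [Ax] p1 ⊢ p1
  [∨I₂] p1 ⊢ (p1 ∨ p1)
    [Ax] p1 ⊢ p1

Result: YES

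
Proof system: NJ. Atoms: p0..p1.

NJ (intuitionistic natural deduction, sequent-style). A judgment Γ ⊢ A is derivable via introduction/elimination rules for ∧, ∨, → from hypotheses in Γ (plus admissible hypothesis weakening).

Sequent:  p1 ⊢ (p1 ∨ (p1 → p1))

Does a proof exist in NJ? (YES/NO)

Proof tree:
[∨I₂] p1 ⊢ (p1 ∨ (p1 → p1))
  [→I] p1 ⊢ (p1 → p1)
    [Wk] p1, p1 ⊢ p1
      [Ax] p1 ⊢ p1

Result: YES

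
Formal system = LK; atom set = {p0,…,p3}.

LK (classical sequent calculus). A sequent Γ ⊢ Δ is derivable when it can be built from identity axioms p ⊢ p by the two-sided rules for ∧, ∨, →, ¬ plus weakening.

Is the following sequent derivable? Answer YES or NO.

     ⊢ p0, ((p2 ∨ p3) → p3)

Search for a countermodel by truth-table:
  v=0000: Γ:[] Δ:[p0=F, ((p2 ∨ p3) → p3)=T] refutes=False
  v=0001: Γ:[] Δ:[p0=F, ((p2 ∨ p3) → p3)=T] refutes=False
  v=0010: Γ:[] Δ:[p0=F, ((p2 ∨ p3) → p3)=F] refutes=True  ← countermodel

Result: NO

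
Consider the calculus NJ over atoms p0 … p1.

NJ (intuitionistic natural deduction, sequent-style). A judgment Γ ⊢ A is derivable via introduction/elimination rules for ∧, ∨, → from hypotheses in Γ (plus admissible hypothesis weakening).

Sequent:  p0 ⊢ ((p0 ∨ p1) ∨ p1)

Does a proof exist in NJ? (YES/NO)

Proof tree:
[∨I₁] p0 ⊢ ((p0 ∨ p1) ∨ p1)
  [∨I₁] p0 ⊢ (p0 ∨ p1)
    [Ax] p0 ⊢ p0

Result: YES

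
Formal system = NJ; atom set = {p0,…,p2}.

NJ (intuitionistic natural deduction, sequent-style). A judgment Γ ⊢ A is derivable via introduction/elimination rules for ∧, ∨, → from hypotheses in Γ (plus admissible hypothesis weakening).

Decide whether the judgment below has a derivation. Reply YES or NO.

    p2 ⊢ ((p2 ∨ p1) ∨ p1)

Derivation trace:
[∨I₁] p2 ⊢ ((p2 ∨ p1) ∨ p1)
  [∨I₁] p2 ⊢ (p2 ∨ p1)
    [Ax] p2 ⊢ p2

Result: YES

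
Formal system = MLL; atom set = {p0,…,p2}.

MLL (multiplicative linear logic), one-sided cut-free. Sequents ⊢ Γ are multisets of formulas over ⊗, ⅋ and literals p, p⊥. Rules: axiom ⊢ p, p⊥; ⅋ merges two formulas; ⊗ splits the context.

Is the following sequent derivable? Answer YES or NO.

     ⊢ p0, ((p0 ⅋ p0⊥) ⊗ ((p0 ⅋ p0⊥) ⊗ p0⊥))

Proof tree:
[⊗]  ⊢ p0, ((p0 ⅋ p0⊥) ⊗ ((p0 ⅋ p0⊥) ⊗ p0⊥))
  [⅋]  ⊢ (p0 ⅋ p0⊥)
    [Ax]  ⊢ p0, p0⊥
  [⊗]  ⊢ p0, ((p0 ⅋ p0⊥) ⊗ p0⊥)
    [⅋]  ⊢ (p0 ⅋ p0⊥)
      [Ax]  ⊢ p0, p0⊥
    [Ax]  ⊢ p0, p0⊥

Result: YES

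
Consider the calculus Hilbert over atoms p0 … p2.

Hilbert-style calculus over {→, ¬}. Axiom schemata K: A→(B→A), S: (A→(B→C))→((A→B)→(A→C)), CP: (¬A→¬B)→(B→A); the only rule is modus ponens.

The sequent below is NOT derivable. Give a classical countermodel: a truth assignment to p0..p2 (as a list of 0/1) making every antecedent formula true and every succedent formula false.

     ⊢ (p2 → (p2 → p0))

Enumerate valuations to refute Γ ⊢ Δ:
  v=000: Γ:[] Δ:[(p2 → (p2 → p0))=T] refutes=False
  v=001: Γ:[] Δ:[(p2 → (p2 → p0))=F] refutes=True  ← countermodel

Result: [0, 0, 1]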